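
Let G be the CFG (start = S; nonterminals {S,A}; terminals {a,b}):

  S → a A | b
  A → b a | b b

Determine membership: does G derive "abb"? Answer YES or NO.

Convert to CNF:
  S -> T1 A | b
  A -> T0 T0 | T0 T1
  T0 -> b
  T1 -> a

CYK fill:
  T[0,0] 'a' = {T1}  orig:{}
  T[1,1] 'b' = {S,T0}  orig:{S}
  T[2,2] 'b' = {S,T0}  orig:{S}
  T[0,1] 'ab' = ∅
  T[1,2] 'bb' = {A}
  T[0,2] 'abb' = {S}

S ∈ T[0,2] ⇒ YES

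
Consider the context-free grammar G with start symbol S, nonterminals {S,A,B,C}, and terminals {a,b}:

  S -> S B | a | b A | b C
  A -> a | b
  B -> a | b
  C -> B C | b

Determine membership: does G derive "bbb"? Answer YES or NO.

CNF form of G:
  S -> S B | T0 A | T0 C | a
  A -> a | b
  B -> a | b
  C -> B C | b
  T0 -> b

CYK table (by increasing span):
  [0..0]={A,B,C,T0}  "b"  orig:{A,B,C}
  [1..1]={A,B,C,T0}  "b"  orig:{A,B,C}
  [2..2]={A,B,C,T0}  "b"  orig:{A,B,C}
  [0..1]={C,S}  "bb"
  [1..2]={C,S}  "bb"
  [0..2]={C,S}  "bbb"

S ∈ T[0,2] ⇒ YES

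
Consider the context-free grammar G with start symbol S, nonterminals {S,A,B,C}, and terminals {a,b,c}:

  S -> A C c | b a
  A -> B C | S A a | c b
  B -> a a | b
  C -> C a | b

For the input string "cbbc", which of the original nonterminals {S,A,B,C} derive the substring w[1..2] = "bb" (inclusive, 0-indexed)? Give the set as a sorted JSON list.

CNF form of G:
  S -> A X4 | T2 T0
  A -> B C | S X3 | T1 T2
  B -> T0 T0 | b
  C -> C T0 | b
  T0 -> a
  T1 -> c
  T2 -> b
  X3 -> A T0
  X4 -> C T1

CYK fill, restricted to cells inside w[1..2]:
  T[1,1] 'b' = {B,C,T2}  orig:{B,C}
  T[2,2] 'b' = {B,C,T2}  orig:{B,C}
  T[1,2] 'bb' = {A}

Original NTs in T[1,2] deriving "bb": ["A"]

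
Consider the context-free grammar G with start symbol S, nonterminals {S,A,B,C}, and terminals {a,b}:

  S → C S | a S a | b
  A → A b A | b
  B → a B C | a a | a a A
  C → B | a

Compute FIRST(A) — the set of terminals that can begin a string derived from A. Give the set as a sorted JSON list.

FIRST iteration:
pass 1:
  A via A→b: +{b}
  B via B→a B C: +{a}
  C via C→B: +{a}
  S via S→C S: +{a}
  S via S→b: +{b}
  FIRST[S]={a,b}  FIRST[A]={b}  FIRST[B]={a}  FIRST[C]={a}
pass 2: (stable)
  FIRST[S]={a,b}  FIRST[A]={b}  FIRST[B]={a}  FIRST[C]={a}

FIRST(A) = ["b"]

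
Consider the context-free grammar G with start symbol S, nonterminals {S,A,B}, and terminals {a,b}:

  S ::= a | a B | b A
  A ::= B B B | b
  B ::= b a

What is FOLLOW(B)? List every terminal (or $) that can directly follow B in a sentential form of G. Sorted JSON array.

Compute FIRST by fixpoint:
pass 1:
  A via A→b: +{b}
  B via B→b a: +{b}
  S via S→a: +{a}
  S via S→b A: +{b}
  FIRST(S)={a,b}  FIRST(A)={b}  FIRST(B)={b}
pass 2: (stable)
  FIRST(S)={a,b}  FIRST(A)={b}  FIRST(B)={b}

Compute FOLLOW by fixpoint:
FOLLOW(S) := {$}
round 1:
  A→B B B: FOLLOW(B) ⊇ FIRST(B) = {b}; new: +{b}
  S→a B: FOLLOW(B) ⊇ FOLLOW(S) ⊇ {$}; new: +{$}
  S→b A: FOLLOW(A) ⊇ FOLLOW(S) ⊇ {$}; new: +{$}
  S: {$}  A: {$}  B: {$,b}
round 2: (no change)
  S: {$}  A: {$}  B: {$,b}

FOLLOW(B) = ["$", "b"]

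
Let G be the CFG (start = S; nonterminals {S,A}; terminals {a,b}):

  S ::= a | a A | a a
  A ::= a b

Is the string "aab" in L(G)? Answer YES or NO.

Convert to CNF:
  S -> T0 A | T0 T0 | a
  A -> T0 T1
  T0 -> a
  T1 -> b

CYK fill:
  [0..0]={S,T0}  "a"  orig:{S}
  [1..1]={S,T0}  "a"  orig:{S}
  [2..2]={T1}  "b"  orig:{}
  [0..1]={S}  "aa"
  [1..2]={A}  "ab"
  [0..2]={S}  "aab"

S ∈ T[0,2] ⇒ YES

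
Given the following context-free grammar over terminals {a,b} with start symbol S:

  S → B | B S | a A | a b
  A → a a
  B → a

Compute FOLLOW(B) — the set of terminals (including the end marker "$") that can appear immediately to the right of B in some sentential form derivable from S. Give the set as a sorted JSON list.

Compute FIRST by fixpoint:
iter 1:
  A via A→a a: +{a}
  B via B→a: +{a}
  S via S→B: +{a}
  S: {a}  A: {a}  B: {a}
iter 2: (stable)
  S: {a}  A: {a}  B: {a}

FOLLOW sets:
initialize: $ ∈ FOLLOW(S)
[1]
  S→B: FOLLOW(B) ⊇ FOLLOW(S) ⊇ {$}; new: +{$}
  S→B S: FOLLOW(B) ⊇ FIRST(S) = {a}; new: +{a}
  S→a A: FOLLOW(A) ⊇ FOLLOW(S) ⊇ {$}; new: +{$}
  FOLLOW[S]={$}  FOLLOW[A]={$}  FOLLOW[B]={$,a}
[2] — fixpoint
  FOLLOW[S]={$}  FOLLOW[A]={$}  FOLLOW[B]={$,a}

FOLLOW(B) = ["$", "a"]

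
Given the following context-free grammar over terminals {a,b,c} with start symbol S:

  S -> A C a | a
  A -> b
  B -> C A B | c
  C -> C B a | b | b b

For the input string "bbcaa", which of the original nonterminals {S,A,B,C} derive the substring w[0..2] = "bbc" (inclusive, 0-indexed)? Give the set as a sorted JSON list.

Convert to CNF:
  S -> A X4 | a
  A -> b
  B -> C X2 | c
  C -> C X3 | T1 T1 | b
  T0 -> a
  T1 -> b
  X2 -> A B
  X3 -> B T0
  X4 -> C T0

CYK table (by increasing span) (cells [i..j] with 0 ≤ i ≤ j ≤ 2 only):
  [0..0]={A,C,T1}  "b"  orig:{A,C}
  [1..1]={A,C,T1}  "b"  orig:{A,C}
  [2..2]={B}  "c"
  [0..1]={C}  "bb"
  [1..2]={X2}  "bc"  orig:{}
  [0..2]={B}  "bbc"

Original NTs in T[0,2] deriving "bbc": ["B"]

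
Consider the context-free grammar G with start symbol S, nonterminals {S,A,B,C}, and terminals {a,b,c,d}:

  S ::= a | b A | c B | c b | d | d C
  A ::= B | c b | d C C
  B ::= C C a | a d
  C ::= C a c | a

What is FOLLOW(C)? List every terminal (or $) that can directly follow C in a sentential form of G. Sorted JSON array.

FIRST iteration:
round 1:
  A via A→c b: +{c}
  A via A→d C C: +{d}
  B via B→a d: +{a}
  C via C→a: +{a}
  S via S→a: +{a}
  S via S→b A: +{b}
  S via S→c B: +{c}
  S via S→d: +{d}
  FIRST[S]={a,b,c,d}  FIRST[A]={c,d}  FIRST[B]={a}  FIRST[C]={a}
round 2:
  A via A→B: +{a}
  FIRST[S]={a,b,c,d}  FIRST[A]={a,c,d}  FIRST[B]={a}  FIRST[C]={a}
round 3: (stable)
  FIRST[S]={a,b,c,d}  FIRST[A]={a,c,d}  FIRST[B]={a}  FIRST[C]={a}

Compute FOLLOW by fixpoint:
FOLLOW(S) := {$}
[1]
  A→d C C: FOLLOW(C) ⊇ FIRST(C) = {a}; new: +{a}
  S→b A: FOLLOW(A) ⊇ FOLLOW(S) ⊇ {$}; new: +{$}
  S→c B: FOLLOW(B) ⊇ FOLLOW(S) ⊇ {$}; new: +{$}
  S→d C: FOLLOW(C) ⊇ FOLLOW(S) ⊇ {$}; new: +{$}
  S: {$}  A: {$}  B: {$}  C: {$,a}
[2] — fixpoint
  S: {$}  A: {$}  B: {$}  C: {$,a}

FOLLOW(C) = ["$", "a"]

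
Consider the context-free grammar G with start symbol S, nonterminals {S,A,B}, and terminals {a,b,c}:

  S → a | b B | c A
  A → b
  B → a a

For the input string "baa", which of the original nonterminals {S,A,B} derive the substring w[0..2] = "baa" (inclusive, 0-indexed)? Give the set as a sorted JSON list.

Convert to CNF:
  S -> T1 B | T2 A | a
  A -> b
  B -> T0 T0
  T0 -> a
  T1 -> b
  T2 -> c

Fill CYK table bottom-up (cells [i..j] with 0 ≤ i ≤ j ≤ 2 only):
  T[0,0] 'b' = {A,T1}  orig:{A}
  T[1,1] 'a' = {S,T0}  orig:{S}
  T[2,2] 'a' = {S,T0}  orig:{S}
  T[0,1] 'ba' = ∅
  T[1,2] 'aa' = {B}
  T[0,2] 'baa' = {S}

Original NTs in T[0,2] deriving "baa": ["S"]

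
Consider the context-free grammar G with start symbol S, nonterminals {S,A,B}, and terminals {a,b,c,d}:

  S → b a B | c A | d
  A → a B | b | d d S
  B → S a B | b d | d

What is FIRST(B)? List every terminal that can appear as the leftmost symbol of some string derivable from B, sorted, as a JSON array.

FIRST iteration:
iter 1:
  A via A→a B: +{a}
  A via A→b: +{b}
  A via A→d d S: +{d}
  B via B→b d: +{b}
  B via B→d: +{d}
  S via S→b a B: +{b}
  S via S→c A: +{c}
  S via S→d: +{d}
  FIRST[S]={b,c,d}  FIRST[A]={a,b,d}  FIRST[B]={b,d}
iter 2:
  B via B→S a B: +{c}
  FIRST[S]={b,c,d}  FIRST[A]={a,b,d}  FIRST[B]={b,c,d}
iter 3: — fixpoint
  FIRST[S]={b,c,d}  FIRST[A]={a,b,d}  FIRST[B]={b,c,d}

FIRST(B) = ["b", "c", "d"]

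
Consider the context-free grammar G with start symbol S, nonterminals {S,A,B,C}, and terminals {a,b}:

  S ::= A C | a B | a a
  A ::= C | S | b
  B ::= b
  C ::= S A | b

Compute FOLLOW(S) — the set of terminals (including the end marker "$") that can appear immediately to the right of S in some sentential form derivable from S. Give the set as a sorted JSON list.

FIRST iteration:
[1]
  A via A→b: +{b}
  B via B→b: +{b}
  C via C→b: +{b}
  S via S→A C: +{b}
  S via S→a B: +{a}
  FIRST(S)={a,b}  FIRST(A)={b}  FIRST(B)={b}  FIRST(C)={b}
[2]
  A via A→S: +{a}
  C via C→S A: +{a}
  FIRST(S)={a,b}  FIRST(A)={a,b}  FIRST(B)={b}  FIRST(C)={a,b}
[3] (no change)
  FIRST(S)={a,b}  FIRST(A)={a,b}  FIRST(B)={b}  FIRST(C)={a,b}

Compute FOLLOW by fixpoint:
seed FOLLOW(S) with $
iter 1:
  C→S A: FOLLOW(S) ⊇ FIRST(A) = {a,b}; new: +{a,b}
  S→A C: FOLLOW(A) ⊇ FIRST(C) = {a,b}; new: +{a,b}
  S→A C: FOLLOW(C) ⊇ FOLLOW(S) ⊇ {$,a,b}; new: +{$,a,b}
  S→a B: FOLLOW(B) ⊇ FOLLOW(S) ⊇ {$,a,b}; new: +{$,a,b}
  S: {$,a,b}  A: {a,b}  B: {$,a,b}  C: {$,a,b}
iter 2:
  C→S A: FOLLOW(A) ⊇ FOLLOW(C) ⊇ {$,a,b}; new: +{$}
  S: {$,a,b}  A: {$,a,b}  B: {$,a,b}  C: {$,a,b}
iter 3: — fixpoint
  S: {$,a,b}  A: {$,a,b}  B: {$,a,b}  C: {$,a,b}

FOLLOW(S) = ["$", "a", "b"]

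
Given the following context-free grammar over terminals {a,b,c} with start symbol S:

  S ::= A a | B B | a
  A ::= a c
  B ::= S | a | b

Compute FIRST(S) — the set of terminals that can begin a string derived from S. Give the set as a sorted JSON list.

Compute FIRST by fixpoint:
round 1:
  A via A→a c: +{a}
  B via B→a: +{a}
  B via B→b: +{b}
  S via S→A a: +{a}
  S via S→B B: +{b}
  FIRST(S)={a,b}  FIRST(A)={a}  FIRST(B)={a,b}
round 2: done
  FIRST(S)={a,b}  FIRST(A)={a}  FIRST(B)={a,b}

FIRST(S) = ["a", "b"]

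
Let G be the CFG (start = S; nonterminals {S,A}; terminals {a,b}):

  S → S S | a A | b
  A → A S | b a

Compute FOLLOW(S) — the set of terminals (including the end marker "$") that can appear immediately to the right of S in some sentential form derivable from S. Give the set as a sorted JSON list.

FIRST iteration:
round 1:
  A via A→b a: +{b}
  S via S→a A: +{a}
  S via S→b: +{b}
  FIRST(S)={a,b}  FIRST(A)={b}
round 2: — fixpoint
  FIRST(S)={a,b}  FIRST(A)={b}

Compute FOLLOW by fixpoint:
initialize: $ ∈ FOLLOW(S)
iter 1:
  A→A S: FOLLOW(A) ⊇ FIRST(S) = {a,b}; new: +{a,b}
  A→A S: FOLLOW(S) ⊇ FOLLOW(A) ⊇ {a,b}; new: +{a,b}
  S→a A: FOLLOW(A) ⊇ FOLLOW(S) ⊇ {$,a,b}; new: +{$}
  S: {$,a,b}  A: {$,a,b}
iter 2: (stable)
  S: {$,a,b}  A: {$,a,b}

FOLLOW(S) = ["$", "a", "b"]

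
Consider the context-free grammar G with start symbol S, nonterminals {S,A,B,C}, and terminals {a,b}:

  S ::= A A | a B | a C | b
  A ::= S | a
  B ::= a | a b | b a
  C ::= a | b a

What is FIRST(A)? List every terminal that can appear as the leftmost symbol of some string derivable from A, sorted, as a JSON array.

FIRST iteration:
round 1:
  A via A→a: +{a}
  B via B→a: +{a}
  B via B→b a: +{b}
  C via C→a: +{a}
  C via C→b a: +{b}
  S via S→A A: +{a}
  S via S→b: +{b}
  S: {a,b}  A: {a}  B: {a,b}  C: {a,b}
round 2:
  A via A→S: +{b}
  S: {a,b}  A: {a,b}  B: {a,b}  C: {a,b}
round 3: (no change)
  S: {a,b}  A: {a,b}  B: {a,b}  C: {a,b}

FIRST(A) = ["a", "b"]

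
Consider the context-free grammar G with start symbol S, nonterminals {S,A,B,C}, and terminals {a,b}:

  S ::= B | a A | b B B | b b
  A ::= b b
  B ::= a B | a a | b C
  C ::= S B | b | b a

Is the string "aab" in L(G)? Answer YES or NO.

CNF form of G:
  S -> T0 C | T0 T0 | T0 X2 | T1 A | T1 B | T1 T1
  A -> T0 T0
  B -> T0 C | T1 B | T1 T1
  C -> S B | T0 T1 | b
  T0 -> b
  T1 -> a
  X2 -> B B

CYK fill:
  T[0,0] 'a' = {T1}  orig:{}
  T[1,1] 'a' = {T1}  orig:{}
  T[2,2] 'b' = {C,T0}  orig:{C}
  T[0,1] 'aa' = {B,S}
  T[1,2] 'ab' = ∅
  T[0,2] 'aab' = ∅

S ∉ T[0,2] ⇒ NO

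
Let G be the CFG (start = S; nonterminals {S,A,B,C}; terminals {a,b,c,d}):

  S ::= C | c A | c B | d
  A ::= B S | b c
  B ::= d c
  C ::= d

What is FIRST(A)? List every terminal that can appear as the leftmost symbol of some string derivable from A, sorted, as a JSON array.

FIRST iteration:
pass 1:
  A via A→b c: +{b}
  B via B→d c: +{d}
  C via C→d: +{d}
  S via S→C: +{d}
  S via S→c A: +{c}
  S: {c,d}  A: {b}  B: {d}  C: {d}
pass 2:
  A via A→B S: +{d}
  S: {c,d}  A: {b,d}  B: {d}  C: {d}
pass 3: — fixpoint
  S: {c,d}  A: {b,d}  B: {d}  C: {d}

FIRST(A) = ["b", "d"]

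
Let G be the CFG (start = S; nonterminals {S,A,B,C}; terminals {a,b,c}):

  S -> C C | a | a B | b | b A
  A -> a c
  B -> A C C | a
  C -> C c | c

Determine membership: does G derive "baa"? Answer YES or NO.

CNF form of G:
  S -> C C | T0 B | T2 A | a | b
  A -> T0 T1
  B -> A X3 | a
  C -> C T1 | c
  T0 -> a
  T1 -> c
  T2 -> b
  X3 -> C C

CYK table (by increasing span):
  T[0,0] 'b' = {S,T2}  orig:{S}
  T[1,1] 'a' = {B,S,T0}  orig:{B,S}
  T[2,2] 'a' = {B,S,T0}  orig:{B,S}
  T[0,1] 'ba' = ∅
  T[1,2] 'aa' = {S}
  T[0,2] 'baa' = ∅

S ∉ T[0,2] ⇒ NO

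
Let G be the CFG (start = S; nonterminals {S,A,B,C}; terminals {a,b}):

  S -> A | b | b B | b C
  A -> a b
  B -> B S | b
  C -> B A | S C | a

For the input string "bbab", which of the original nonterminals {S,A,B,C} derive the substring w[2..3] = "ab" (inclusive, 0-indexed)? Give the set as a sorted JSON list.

Convert to CNF:
  S -> T0 T1 | T1 B | T1 C | b
  A -> T0 T1
  B -> B S | b
  C -> B A | S C | a
  T0 -> a
  T1 -> b

CYK table (by increasing span) (cells [i..j] with 2 ≤ i ≤ j ≤ 3 only):
  cell(2,2) a: {C,T0}  orig:{C}
  cell(3,3) b: {B,S,T1}  orig:{B,S}
  cell(2,3) ab: {A,S}

Original NTs in T[2,3] deriving "ab": ["A", "S"]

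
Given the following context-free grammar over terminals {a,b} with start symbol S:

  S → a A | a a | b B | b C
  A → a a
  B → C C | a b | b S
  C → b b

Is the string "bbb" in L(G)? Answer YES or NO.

Convert to CNF:
  S -> T0 A | T0 T0 | T1 B | T1 C
  A -> T0 T0
  B -> C C | T0 T1 | T1 S
  C -> T1 T1
  T0 -> a
  T1 -> b

CYK table (by increasing span):
  T[0,0] 'b' = {T1}  orig:{}
  T[1,1] 'b' = {T1}  orig:{}
  T[2,2] 'b' = {T1}  orig:{}
  T[0,1] 'bb' = {C}
  T[1,2] 'bb' = {C}
  T[0,2] 'bbb' = {S}

S ∈ T[0,2] ⇒ YES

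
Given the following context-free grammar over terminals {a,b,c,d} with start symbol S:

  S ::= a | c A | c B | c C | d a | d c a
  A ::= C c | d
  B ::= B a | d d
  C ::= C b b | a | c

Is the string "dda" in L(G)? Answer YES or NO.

Convert to CNF:
  S -> T0 A | T0 B | T0 C | T2 T1 | T2 X5 | a
  A -> C T0 | d
  B -> B T1 | T2 T2
  C -> C X4 | a | c
  T0 -> c
  T1 -> a
  T2 -> d
  T3 -> b
  X4 -> T3 T3
  X5 -> T0 T1

CYK fill:
  cell(0,0) d: {A,T2}  orig:{A}
  cell(1,1) d: {A,T2}  orig:{A}
  cell(2,2) a: {C,S,T1}  orig:{C,S}
  cell(0,1) dd: {B}
  cell(1,2) da: {S}
  cell(0,2) dda: {B}

S ∉ T[0,2] ⇒ NO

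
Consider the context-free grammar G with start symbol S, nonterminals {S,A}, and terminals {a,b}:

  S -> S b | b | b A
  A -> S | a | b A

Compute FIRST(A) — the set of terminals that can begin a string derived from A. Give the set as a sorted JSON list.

FIRST iteration:
pass 1:
  A via A→a: +{a}
  A via A→b A: +{b}
  S via S→b: +{b}
  FIRST[S]={b}  FIRST[A]={a,b}
pass 2: done
  FIRST[S]={b}  FIRST[A]={a,b}

FIRST(A) = ["a", "b"]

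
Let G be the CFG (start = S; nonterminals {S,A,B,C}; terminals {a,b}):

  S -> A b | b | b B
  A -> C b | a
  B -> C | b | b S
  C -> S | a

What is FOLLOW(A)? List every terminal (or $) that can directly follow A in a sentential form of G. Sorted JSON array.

Compute FIRST by fixpoint:
[1]
  A via A→a: +{a}
  B via B→b: +{b}
  C via C→a: +{a}
  S via S→A b: +{a}
  S via S→b: +{b}
  FIRST(S)={a,b}  FIRST(A)={a}  FIRST(B)={b}  FIRST(C)={a}
[2]
  B via B→C: +{a}
  C via C→S: +{b}
  FIRST(S)={a,b}  FIRST(A)={a}  FIRST(B)={a,b}  FIRST(C)={a,b}
[3]
  A via A→C b: +{b}
  FIRST(S)={a,b}  FIRST(A)={a,b}  FIRST(B)={a,b}  FIRST(C)={a,b}
[4] (stable)
  FIRST(S)={a,b}  FIRST(A)={a,b}  FIRST(B)={a,b}  FIRST(C)={a,b}

FOLLOW sets:
seed FOLLOW(S) with $
iter 1:
  A→C b: FOLLOW(C) ⊇ FIRST(b) = {b}; new: +{b}
  C→S: FOLLOW(S) ⊇ FOLLOW(C) ⊇ {b}; new: +{b}
  S→A b: FOLLOW(A) ⊇ FIRST(b) = {b}; new: +{b}
  S→b B: FOLLOW(B) ⊇ FOLLOW(S) ⊇ {$,b}; new: +{$,b}
  S: {$,b}  A: {b}  B: {$,b}  C: {b}
iter 2:
  B→C: FOLLOW(C) ⊇ FOLLOW(B) ⊇ {$,b}; new: +{$}
  S: {$,b}  A: {b}  B: {$,b}  C: {$,b}
iter 3: (no change)
  S: {$,b}  A: {b}  B: {$,b}  C: {$,b}

FOLLOW(A) = ["b"]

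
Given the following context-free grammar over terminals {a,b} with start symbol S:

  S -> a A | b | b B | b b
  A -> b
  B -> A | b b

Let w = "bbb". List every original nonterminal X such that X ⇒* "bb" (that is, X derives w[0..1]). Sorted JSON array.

CNF form of G:
  S -> T0 B | T0 T0 | T1 A | b
  A -> b
  B -> T0 T0 | b
  T0 -> b
  T1 -> a

CYK table (by increasing span), restricted to cells inside w[0..1]:
  cell(0,0) b: {A,B,S,T0}  orig:{A,B,S}
  cell(1,1) b: {A,B,S,T0}  orig:{A,B,S}
  cell(0,1) bb: {B,S}

Original NTs in T[0,1] deriving "bb": ["B", "S"]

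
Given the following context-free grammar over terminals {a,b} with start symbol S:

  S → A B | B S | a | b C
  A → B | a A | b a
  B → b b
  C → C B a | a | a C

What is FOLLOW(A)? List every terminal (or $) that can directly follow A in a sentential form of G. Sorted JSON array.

FIRST iteration:
pass 1:
  A via A→a A: +{a}
  A via A→b a: +{b}
  B via B→b b: +{b}
  C via C→a: +{a}
  S via S→A B: +{a,b}
  FIRST[S]={a,b}  FIRST[A]={a,b}  FIRST[B]={b}  FIRST[C]={a}
pass 2: (no change)
  FIRST[S]={a,b}  FIRST[A]={a,b}  FIRST[B]={b}  FIRST[C]={a}

FOLLOW sets:
FOLLOW(S) := {$}
[1]
  C→C B a: FOLLOW(C) ⊇ FIRST(B) = {b}; new: +{b}
  C→C B a: FOLLOW(B) ⊇ FIRST(a) = {a}; new: +{a}
  S→A B: FOLLOW(A) ⊇ FIRST(B) = {b}; new: +{b}
  S→A B: FOLLOW(B) ⊇ FOLLOW(S) ⊇ {$}; new: +{$}
  S→B S: FOLLOW(B) ⊇ FIRST(S) = {a,b}; new: +{b}
  S→b C: FOLLOW(C) ⊇ FOLLOW(S) ⊇ {$}; new: +{$}
  FOLLOW(S)={$}  FOLLOW(A)={b}  FOLLOW(B)={$,a,b}  FOLLOW(C)={$,b}
[2] — fixpoint
  FOLLOW(S)={$}  FOLLOW(A)={b}  FOLLOW(B)={$,a,b}  FOLLOW(C)={$,b}

FOLLOW(A) = ["b"]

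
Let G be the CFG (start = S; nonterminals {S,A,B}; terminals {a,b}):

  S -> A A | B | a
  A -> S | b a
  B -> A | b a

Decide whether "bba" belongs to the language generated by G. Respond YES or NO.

Convert to CNF:
  S -> A A | T0 T1 | a
  A -> A A | T0 T1 | a
  B -> A A | T0 T1 | a
  T0 -> b
  T1 -> a

CYK fill:
  T[0,0] 'b' = {T0}  orig:{}
  T[1,1] 'b' = {T0}  orig:{}
  T[2,2] 'a' = {A,B,S,T1}  orig:{A,B,S}
  T[0,1] 'bb' = ∅
  T[1,2] 'ba' = {A,B,S}
  T[0,2] 'bba' = ∅

S ∉ T[0,2] ⇒ NO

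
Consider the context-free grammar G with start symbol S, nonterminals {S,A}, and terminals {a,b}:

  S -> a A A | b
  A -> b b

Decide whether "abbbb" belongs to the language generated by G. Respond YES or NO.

CNF form of G:
  S -> T1 X2 | b
  A -> T0 T0
  T0 -> b
  T1 -> a
  X2 -> A A

CYK fill:
  cell(0,0) a: {T1}  orig:{}
  cell(1,1) b: {S,T0}  orig:{S}
  cell(2,2) b: {S,T0}  orig:{S}
  cell(3,3) b: {S,T0}  orig:{S}
  cell(4,4) b: {S,T0}  orig:{S}
  cell(0,1) ab: ∅
  cell(1,2) bb: {A}
  cell(2,3) bb: {A}
  cell(3,4) bb: {A}
  cell(0,2) abb: ∅
  cell(1,3) bbb: ∅
  cell(2,4) bbb: ∅
  cell(0,3) abbb: ∅
  cell(1,4) bbbb: {X2}  orig:{}
  cell(0,4) abbbb: {S}

S ∈ T[0,4] ⇒ YES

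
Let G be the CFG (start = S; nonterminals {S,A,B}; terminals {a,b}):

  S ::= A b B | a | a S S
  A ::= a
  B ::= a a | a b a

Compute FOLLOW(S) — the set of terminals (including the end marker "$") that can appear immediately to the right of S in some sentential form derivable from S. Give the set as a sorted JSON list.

Compute FIRST by fixpoint:
[1]
  A via A→a: +{a}
  B via B→a a: +{a}
  S via S→A b B: +{a}
  FIRST[S]={a}  FIRST[A]={a}  FIRST[B]={a}
[2] (stable)
  FIRST[S]={a}  FIRST[A]={a}  FIRST[B]={a}

Compute FOLLOW by fixpoint:
FOLLOW(S) := {$}
[1]
  S→A b B: FOLLOW(A) ⊇ FIRST(b) = {b}; new: +{b}
  S→A b B: FOLLOW(B) ⊇ FOLLOW(S) ⊇ {$}; new: +{$}
  S→a S S: FOLLOW(S) ⊇ FIRST(S) = {a}; new: +{a}
  S: {$,a}  A: {b}  B: {$}
[2]
  S→A b B: FOLLOW(B) ⊇ FOLLOW(S) ⊇ {$,a}; new: +{a}
  S: {$,a}  A: {b}  B: {$,a}
[3] done
  S: {$,a}  A: {b}  B: {$,a}

FOLLOW(S) = ["$", "a"]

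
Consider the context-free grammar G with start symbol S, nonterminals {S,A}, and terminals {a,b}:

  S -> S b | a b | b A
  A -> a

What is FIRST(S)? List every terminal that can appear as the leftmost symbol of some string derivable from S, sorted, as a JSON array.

FIRST sets, iterate to fixpoint:
pass 1:
  A via A→a: +{a}
  S via S→a b: +{a}
  S via S→b A: +{b}
  S: {a,b}  A: {a}
pass 2: done
  S: {a,b}  A: {a}

FIRST(S) = ["a", "b"]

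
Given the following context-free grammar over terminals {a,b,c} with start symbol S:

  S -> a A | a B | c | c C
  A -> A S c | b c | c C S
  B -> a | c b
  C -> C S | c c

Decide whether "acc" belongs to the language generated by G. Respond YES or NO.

CNF form of G:
  S -> T0 C | T2 A | T2 B | c
  A -> A X3 | T0 X4 | T1 T0
  B -> T0 T1 | a
  C -> C S | T0 T0
  T0 -> c
  T1 -> b
  T2 -> a
  X3 -> S T0
  X4 -> C S

CYK fill:
  cell(0,0) a: {B,T2}  orig:{B}
  cell(1,1) c: {S,T0}  orig:{S}
  cell(2,2) c: {S,T0}  orig:{S}
  cell(0,1) ac: ∅
  cell(1,2) cc: {C,X3}  orig:{C}
  cell(0,2) acc: ∅

S ∉ T[0,2] ⇒ NO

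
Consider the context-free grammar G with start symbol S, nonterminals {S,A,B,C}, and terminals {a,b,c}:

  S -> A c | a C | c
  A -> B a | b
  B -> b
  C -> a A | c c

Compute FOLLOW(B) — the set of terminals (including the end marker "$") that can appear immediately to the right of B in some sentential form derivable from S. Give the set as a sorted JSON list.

FIRST sets, iterate to fixpoint:
iter 1:
  A via A→b: +{b}
  B via B→b: +{b}
  C via C→a A: +{a}
  C via C→c c: +{c}
  S via S→A c: +{b}
  S via S→a C: +{a}
  S via S→c: +{c}
  FIRST(S)={a,b,c}  FIRST(A)={b}  FIRST(B)={b}  FIRST(C)={a,c}
iter 2: (stable)
  FIRST(S)={a,b,c}  FIRST(A)={b}  FIRST(B)={b}  FIRST(C)={a,c}

Compute FOLLOW by fixpoint:
seed FOLLOW(S) with $
iter 1:
  A→B a: FOLLOW(B) ⊇ FIRST(a) = {a}; new: +{a}
  S→A c: FOLLOW(A) ⊇ FIRST(c) = {c}; new: +{c}
  S→a C: FOLLOW(C) ⊇ FOLLOW(S) ⊇ {$}; new: +{$}
  S: {$}  A: {c}  B: {a}  C: {$}
iter 2:
  C→a A: FOLLOW(A) ⊇ FOLLOW(C) ⊇ {$}; new: +{$}
  S: {$}  A: {$,c}  B: {a}  C: {$}
iter 3: (stable)
  S: {$}  A: {$,c}  B: {a}  C: {$}

FOLLOW(B) = ["a"]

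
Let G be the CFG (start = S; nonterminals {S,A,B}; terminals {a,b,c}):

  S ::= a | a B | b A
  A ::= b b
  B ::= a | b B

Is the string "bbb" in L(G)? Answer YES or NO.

Convert to CNF:
  S -> T0 A | T1 B | a
  A -> T0 T0
  B -> T0 B | a
  T0 -> b
  T1 -> a

Fill CYK table bottom-up:
  [0..0]={T0}  "b"  orig:{}
  [1..1]={T0}  "b"  orig:{}
  [2..2]={T0}  "b"  orig:{}
  [0..1]={A}  "bb"
  [1..2]={A}  "bb"
  [0..2]={S}  "bbb"

S ∈ T[0,2] ⇒ YES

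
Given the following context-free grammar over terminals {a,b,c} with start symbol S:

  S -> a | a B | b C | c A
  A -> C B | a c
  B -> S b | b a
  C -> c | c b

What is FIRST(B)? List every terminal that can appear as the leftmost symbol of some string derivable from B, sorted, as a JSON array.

FIRST sets, iterate to fixpoint:
pass 1:
  A via A→a c: +{a}
  B via B→b a: +{b}
  C via C→c: +{c}
  S via S→a: +{a}
  S via S→b C: +{b}
  S via S→c A: +{c}
  FIRST(S)={a,b,c}  FIRST(A)={a}  FIRST(B)={b}  FIRST(C)={c}
pass 2:
  A via A→C B: +{c}
  B via B→S b: +{a,c}
  FIRST(S)={a,b,c}  FIRST(A)={a,c}  FIRST(B)={a,b,c}  FIRST(C)={c}
pass 3: — fixpoint
  FIRST(S)={a,b,c}  FIRST(A)={a,c}  FIRST(B)={a,b,c}  FIRST(C)={c}

FIRST(B) = ["a", "b", "c"]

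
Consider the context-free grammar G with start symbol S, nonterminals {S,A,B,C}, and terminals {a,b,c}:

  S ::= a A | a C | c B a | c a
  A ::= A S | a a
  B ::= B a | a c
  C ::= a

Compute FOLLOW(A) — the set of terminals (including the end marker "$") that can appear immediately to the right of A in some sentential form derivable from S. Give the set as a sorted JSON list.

FIRST sets, iterate to fixpoint:
round 1:
  A via A→a a: +{a}
  B via B→a c: +{a}
  C via C→a: +{a}
  S via S→a A: +{a}
  S via S→c B a: +{c}
  S: {a,c}  A: {a}  B: {a}  C: {a}
round 2: (stable)
  S: {a,c}  A: {a}  B: {a}  C: {a}

FOLLOW sets:
initialize: $ ∈ FOLLOW(S)
[1]
  A→A S: FOLLOW(A) ⊇ FIRST(S) = {a,c}; new: +{a,c}
  A→A S: FOLLOW(S) ⊇ FOLLOW(A) ⊇ {a,c}; new: +{a,c}
  B→B a: FOLLOW(B) ⊇ FIRST(a) = {a}; new: +{a}
  S→a A: FOLLOW(A) ⊇ FOLLOW(S) ⊇ {$,a,c}; new: +{$}
  S→a C: FOLLOW(C) ⊇ FOLLOW(S) ⊇ {$,a,c}; new: +{$,a,c}
  FOLLOW(S)={$,a,c}  FOLLOW(A)={$,a,c}  FOLLOW(B)={a}  FOLLOW(C)={$,a,c}
[2] (stable)
  FOLLOW(S)={$,a,c}  FOLLOW(A)={$,a,c}  FOLLOW(B)={a}  FOLLOW(C)={$,a,c}

FOLLOW(A) = ["$", "a", "c"]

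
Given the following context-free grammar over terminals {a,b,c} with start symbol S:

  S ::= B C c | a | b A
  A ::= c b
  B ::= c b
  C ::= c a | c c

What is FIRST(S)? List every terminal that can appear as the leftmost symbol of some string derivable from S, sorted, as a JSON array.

Compute FIRST by fixpoint:
pass 1:
  A via A→c b: +{c}
  B via B→c b: +{c}
  C via C→c a: +{c}
  S via S→B C c: +{c}
  S via S→a: +{a}
  S via S→b A: +{b}
  S: {a,b,c}  A: {c}  B: {c}  C: {c}
pass 2: (stable)
  S: {a,b,c}  A: {c}  B: {c}  C: {c}

FIRST(S) = ["a", "b", "c"]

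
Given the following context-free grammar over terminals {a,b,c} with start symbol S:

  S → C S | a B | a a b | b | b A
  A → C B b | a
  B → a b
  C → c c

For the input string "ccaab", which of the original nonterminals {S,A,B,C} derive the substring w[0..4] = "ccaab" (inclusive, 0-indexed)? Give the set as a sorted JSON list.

Convert to CNF:
  S -> C S | T0 A | T1 B | T1 X4 | b
  A -> C X3 | a
  B -> T1 T0
  C -> T2 T2
  T0 -> b
  T1 -> a
  T2 -> c
  X3 -> B T0
  X4 -> T1 T0

Fill CYK table bottom-up (cells [i..j] with 0 ≤ i ≤ j ≤ 4 only):
  [0..0]={T2}  "c"  orig:{}
  [1..1]={T2}  "c"  orig:{}
  [2..2]={A,T1}  "a"  orig:{A}
  [3..3]={A,T1}  "a"  orig:{A}
  [4..4]={S,T0}  "b"  orig:{S}
  [0..1]={C}  "cc"
  [1..2]=∅  "ca"
  [2..3]=∅  "aa"
  [3..4]={B,X4}  "ab"  orig:{B}
  [0..2]=∅  "cca"
  [1..3]=∅  "caa"
  [2..4]={S}  "aab"
  [0..3]=∅  "ccaa"
  [1..4]=∅  "caab"
  [0..4]={S}  "ccaab"

Original NTs in T[0,4] deriving "ccaab": ["S"]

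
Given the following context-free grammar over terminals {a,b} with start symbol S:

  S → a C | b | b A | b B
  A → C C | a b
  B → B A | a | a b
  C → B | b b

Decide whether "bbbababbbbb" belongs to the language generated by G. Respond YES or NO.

CNF form of G:
  S -> T0 C | T1 A | T1 B | b
  A -> C C | T0 T1
  B -> B A | T0 T1 | a
  C -> B A | T0 T1 | T1 T1 | a
  T0 -> a
  T1 -> b

Fill CYK table bottom-up:
  cell(0,0) b: {S,T1}  orig:{S}
  cell(1,1) b: {S,T1}  orig:{S}
  cell(2,2) b: {S,T1}  orig:{S}
  cell(3,3) a: {B,C,T0}  orig:{B,C}
  cell(4,4) b: {S,T1}  orig:{S}
  cell(5,5) a: {B,C,T0}  orig:{B,C}
  cell(6,6) b: {S,T1}  orig:{S}
  cell(7,7) b: {S,T1}  orig:{S}
  cell(8,8) b: {S,T1}  orig:{S}
  cell(9,9) b: {S,T1}  orig:{S}
  cell(10,10) b: {S,T1}  orig:{S}
  cell(0,1) bb: {C}
  cell(1,2) bb: {C}
  cell(2,3) ba: {S}
  cell(3,4) ab: {A,B,C}
  cell(4,5) ba: {S}
  cell(5,6) ab: {A,B,C}
  cell(6,7) bb: {C}
  cell(7,8) bb: {C}
  cell(8,9) bb: {C}
  cell(9,10) bb: {C}
  cell(0,2) bbb: ∅
  cell(1,3) bba: {A}
  cell(2,4) bab: {S}
  cell(3,5) aba: {A}
  cell(4,6) bab: {S}
  cell(5,7) abb: {A,S}
  cell(6,8) bbb: ∅
  cell(7,9) bbb: ∅
  cell(8,10) bbb: ∅
  cell(0,3) bbba: {S}
  cell(1,4) bbab: {A}
  cell(2,5) baba: {S}
  cell(3,6) abab: {A,B,C}
  cell(4,7) babb: {S}
  cell(5,8) abbb: {A}
  cell(6,9) bbbb: {A}
  cell(7,10) bbbb: {A}
  cell(0,4) bbbab: {S}
  cell(1,5) bbaba: ∅
  cell(2,6) babab: {S}
  cell(3,7) ababb: {B,C}
  cell(4,8) babbb: {S}
  cell(5,9) abbbb: {B,C}
  cell(6,10) bbbbb: {S}
  cell(0,5) bbbaba: ∅
  cell(1,6) bbabab: {A}
  cell(2,7) bababb: {S}
  cell(3,8) ababbb: {A,B,C}
  cell(4,9) babbbb: {S}
  cell(5,10) abbbbb: {B,C}
  cell(0,6) bbbabab: {S}
  cell(1,7) bbababb: {A}
  cell(2,8) bababbb: {S}
  cell(3,9) ababbbb: {A}
  cell(4,10) babbbbb: {S}
  cell(0,7) bbbababb: {S}
  cell(1,8) bbababbb: {A}
  cell(2,9) bababbbb: {S}
  cell(3,10) ababbbbb: {A,B,C}
  cell(0,8) bbbababbb: {S}
  cell(1,9) bbababbbb: ∅
  cell(2,10) bababbbbb: {S}
  cell(0,9) bbbababbbb: ∅
  cell(1,10) bbababbbbb: {A}
  cell(0,10) bbbababbbbb: {S}

S ∈ T[0,10] ⇒ YES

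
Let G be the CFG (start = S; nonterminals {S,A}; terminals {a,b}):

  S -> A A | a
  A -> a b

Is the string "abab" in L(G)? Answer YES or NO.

CNF form of G:
  S -> A A | a
  A -> T0 T1
  T0 -> a
  T1 -> b

Fill CYK table bottom-up:
  cell(0,0) a: {S,T0}  orig:{S}
  cell(1,1) b: {T1}  orig:{}
  cell(2,2) a: {S,T0}  orig:{S}
  cell(3,3) b: {T1}  orig:{}
  cell(0,1) ab: {A}
  cell(1,2) ba: ∅
  cell(2,3) ab: {A}
  cell(0,2) aba: ∅
  cell(1,3) bab: ∅
  cell(0,3) abab: {S}

S ∈ T[0,3] ⇒ YES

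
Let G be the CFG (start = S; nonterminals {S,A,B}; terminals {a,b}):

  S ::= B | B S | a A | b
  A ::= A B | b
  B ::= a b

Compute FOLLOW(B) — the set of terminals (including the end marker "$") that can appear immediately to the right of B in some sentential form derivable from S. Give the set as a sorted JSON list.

FIRST sets, iterate to fixpoint:
iter 1:
  A via A→b: +{b}
  B via B→a b: +{a}
  S via S→B: +{a}
  S via S→b: +{b}
  FIRST(S)={a,b}  FIRST(A)={b}  FIRST(B)={a}
iter 2: (stable)
  FIRST(S)={a,b}  FIRST(A)={b}  FIRST(B)={a}

Compute FOLLOW by fixpoint:
initialize: $ ∈ FOLLOW(S)
pass 1:
  A→A B: FOLLOW(A) ⊇ FIRST(B) = {a}; new: +{a}
  A→A B: FOLLOW(B) ⊇ FOLLOW(A) ⊇ {a}; new: +{a}
  S→B: FOLLOW(B) ⊇ FOLLOW(S) ⊇ {$}; new: +{$}
  S→B S: FOLLOW(B) ⊇ FIRST(S) = {a,b}; new: +{b}
  S→a A: FOLLOW(A) ⊇ FOLLOW(S) ⊇ {$}; new: +{$}
  S: {$}  A: {$,a}  B: {$,a,b}
pass 2: — fixpoint
  S: {$}  A: {$,a}  B: {$,a,b}

FOLLOW(B) = ["$", "a", "b"]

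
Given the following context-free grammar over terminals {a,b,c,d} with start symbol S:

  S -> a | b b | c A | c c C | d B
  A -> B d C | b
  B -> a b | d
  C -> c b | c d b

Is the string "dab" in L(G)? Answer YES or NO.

Convert to CNF:
  S -> T0 B | T2 T2 | T3 A | T3 X6 | a
  A -> B X4 | b
  B -> T1 T2 | d
  C -> T3 T2 | T3 X5
  T0 -> d
  T1 -> a
  T2 -> b
  T3 -> c
  X4 -> T0 C
  X5 -> T0 T2
  X6 -> T3 C

CYK fill:
  [0..0]={B,T0}  "d"  orig:{B}
  [1..1]={S,T1}  "a"  orig:{S}
  [2..2]={A,T2}  "b"  orig:{A}
  [0..1]=∅  "da"
  [1..2]={B}  "ab"
  [0..2]={S}  "dab"

S ∈ T[0,2] ⇒ YES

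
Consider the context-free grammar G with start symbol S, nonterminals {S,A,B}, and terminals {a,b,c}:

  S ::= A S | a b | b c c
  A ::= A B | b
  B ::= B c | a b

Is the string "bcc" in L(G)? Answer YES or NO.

Convert to CNF:
  S -> A S | T1 T2 | T2 X3
  A -> A B | b
  B -> B T0 | T1 T2
  T0 -> c
  T1 -> a
  T2 -> b
  X3 -> T0 T0

Fill CYK table bottom-up:
  cell(0,0) b: {A,T2}  orig:{A}
  cell(1,1) c: {T0}  orig:{}
  cell(2,2) c: {T0}  orig:{}
  cell(0,1) bc: ∅
  cell(1,2) cc: {X3}  orig:{}
  cell(0,2) bcc: {S}

S ∈ T[0,2] ⇒ YES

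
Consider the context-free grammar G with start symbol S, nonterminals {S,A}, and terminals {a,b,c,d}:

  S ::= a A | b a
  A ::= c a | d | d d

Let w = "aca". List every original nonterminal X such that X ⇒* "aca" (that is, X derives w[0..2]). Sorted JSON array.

CNF form of G:
  S -> T1 A | T3 T1
  A -> T0 T1 | T2 T2 | d
  T0 -> c
  T1 -> a
  T2 -> d
  T3 -> b

Fill CYK table bottom-up — only the sub-triangle for w[0..2]:
  cell(0,0) a: {T1}  orig:{}
  cell(1,1) c: {T0}  orig:{}
  cell(2,2) a: {T1}  orig:{}
  cell(0,1) ac: ∅
  cell(1,2) ca: {A}
  cell(0,2) aca: {S}

Original NTs in T[0,2] deriving "aca": ["S"]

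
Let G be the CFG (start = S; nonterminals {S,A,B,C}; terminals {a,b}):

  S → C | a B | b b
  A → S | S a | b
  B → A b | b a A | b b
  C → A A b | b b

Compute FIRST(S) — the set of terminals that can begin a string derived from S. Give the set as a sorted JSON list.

Compute FIRST by fixpoint:
round 1:
  A via A→b: +{b}
  B via B→A b: +{b}
  C via C→A A b: +{b}
  S via S→C: +{b}
  S via S→a B: +{a}
  S: {a,b}  A: {b}  B: {b}  C: {b}
round 2:
  A via A→S: +{a}
  B via B→A b: +{a}
  C via C→A A b: +{a}
  S: {a,b}  A: {a,b}  B: {a,b}  C: {a,b}
round 3: (stable)
  S: {a,b}  A: {a,b}  B: {a,b}  C: {a,b}

FIRST(S) = ["a", "b"]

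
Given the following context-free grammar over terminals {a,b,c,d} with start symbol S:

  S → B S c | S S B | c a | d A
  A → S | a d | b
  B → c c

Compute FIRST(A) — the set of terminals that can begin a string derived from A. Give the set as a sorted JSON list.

Compute FIRST by fixpoint:
pass 1:
  A via A→a d: +{a}
  A via A→b: +{b}
  B via B→c c: +{c}
  S via S→B S c: +{c}
  S via S→d A: +{d}
  FIRST[S]={c,d}  FIRST[A]={a,b}  FIRST[B]={c}
pass 2:
  A via A→S: +{c,d}
  FIRST[S]={c,d}  FIRST[A]={a,b,c,d}  FIRST[B]={c}
pass 3: (stable)
  FIRST[S]={c,d}  FIRST[A]={a,b,c,d}  FIRST[B]={c}

FIRST(A) = ["a", "b", "c", "d"]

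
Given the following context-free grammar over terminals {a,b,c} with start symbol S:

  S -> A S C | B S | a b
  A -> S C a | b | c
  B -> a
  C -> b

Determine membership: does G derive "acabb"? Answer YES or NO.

Convert to CNF:
  S -> A X3 | B S | T0 T1
  A -> S X2 | b | c
  B -> a
  C -> b
  T0 -> a
  T1 -> b
  X2 -> C T0
  X3 -> S C

Fill CYK table bottom-up:
  cell(0,0) a: {B,T0}  orig:{B}
  cell(1,1) c: {A}
  cell(2,2) a: {B,T0}  orig:{B}
  cell(3,3) b: {A,C,T1}  orig:{A,C}
  cell(4,4) b: {A,C,T1}  orig:{A,C}
  cell(0,1) ac: ∅
  cell(1,2) ca: ∅
  cell(2,3) ab: {S}
  cell(3,4) bb: ∅
  cell(0,2) aca: ∅
  cell(1,3) cab: ∅
  cell(2,4) abb: {X3}  orig:{}
  cell(0,3) acab: ∅
  cell(1,4) cabb: {S}
  cell(0,4) acabb: {S}

S ∈ T[0,4] ⇒ YES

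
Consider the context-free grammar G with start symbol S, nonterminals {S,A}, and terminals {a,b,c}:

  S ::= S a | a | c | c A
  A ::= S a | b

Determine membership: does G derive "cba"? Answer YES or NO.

CNF form of G:
  S -> S T0 | T1 A | a | c
  A -> S T0 | b
  T0 -> a
  T1 -> c

CYK fill:
  T[0,0] 'c' = {S,T1}  orig:{S}
  T[1,1] 'b' = {A}
  T[2,2] 'a' = {S,T0}  orig:{S}
  T[0,1] 'cb' = {S}
  T[1,2] 'ba' = ∅
  T[0,2] 'cba' = {A,S}

S ∈ T[0,2] ⇒ YES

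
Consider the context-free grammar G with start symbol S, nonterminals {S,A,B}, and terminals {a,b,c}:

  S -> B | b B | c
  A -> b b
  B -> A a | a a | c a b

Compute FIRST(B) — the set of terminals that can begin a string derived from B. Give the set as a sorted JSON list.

FIRST iteration:
pass 1:
  A via A→b b: +{b}
  B via B→A a: +{b}
  B via B→a a: +{a}
  B via B→c a b: +{c}
  S via S→B: +{a,b,c}
  S: {a,b,c}  A: {b}  B: {a,b,c}
pass 2: (stable)
  S: {a,b,c}  A: {b}  B: {a,b,c}

FIRST(B) = ["a", "b", "c"]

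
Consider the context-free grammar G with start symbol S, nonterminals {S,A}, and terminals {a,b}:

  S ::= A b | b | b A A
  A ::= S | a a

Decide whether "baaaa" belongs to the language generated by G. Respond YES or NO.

CNF form of G:
  S -> A T0 | T0 X3 | b
  A -> A T0 | T0 X2 | T1 T1 | b
  T0 -> b
  T1 -> a
  X2 -> A A
  X3 -> A A

CYK fill:
  T[0,0] 'b' = {A,S,T0}  orig:{A,S}
  T[1,1] 'a' = {T1}  orig:{}
  T[2,2] 'a' = {T1}  orig:{}
  T[3,3] 'a' = {T1}  orig:{}
  T[4,4] 'a' = {T1}  orig:{}
  T[0,1] 'ba' = ∅
  T[1,2] 'aa' = {A}
  T[2,3] 'aa' = {A}
  T[3,4] 'aa' = {A}
  T[0,2] 'baa' = {X2,X3}  orig:{}
  T[1,3] 'aaa' = ∅
  T[2,4] 'aaa' = ∅
  T[0,3] 'baaa' = ∅
  T[1,4] 'aaaa' = {X2,X3}  orig:{}
  T[0,4] 'baaaa' = {A,S}

S ∈ T[0,4] ⇒ YES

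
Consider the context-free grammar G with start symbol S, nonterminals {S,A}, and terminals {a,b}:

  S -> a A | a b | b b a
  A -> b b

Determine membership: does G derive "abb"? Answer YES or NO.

Convert to CNF:
  S -> T0 X2 | T1 A | T1 T0
  A -> T0 T0
  T0 -> b
  T1 -> a
  X2 -> T0 T1

CYK table (by increasing span):
  [0..0]={T1}  "a"  orig:{}
  [1..1]={T0}  "b"  orig:{}
  [2..2]={T0}  "b"  orig:{}
  [0..1]={S}  "ab"
  [1..2]={A}  "bb"
  [0..2]={S}  "abb"

S ∈ T[0,2] ⇒ YES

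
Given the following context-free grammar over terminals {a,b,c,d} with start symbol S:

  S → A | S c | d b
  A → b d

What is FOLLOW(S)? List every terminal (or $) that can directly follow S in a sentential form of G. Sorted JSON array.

FIRST sets, iterate to fixpoint:
iter 1:
  A via A→b d: +{b}
  S via S→A: +{b}
  S via S→d b: +{d}
  FIRST[S]={b,d}  FIRST[A]={b}
iter 2: (stable)
  FIRST[S]={b,d}  FIRST[A]={b}

FOLLOW sets:
FOLLOW(S) := {$}
[1]
  S→A: FOLLOW(A) ⊇ FOLLOW(S) ⊇ {$}; new: +{$}
  S→S c: FOLLOW(S) ⊇ FIRST(c) = {c}; new: +{c}
  FOLLOW[S]={$,c}  FOLLOW[A]={$}
[2]
  S→A: FOLLOW(A) ⊇ FOLLOW(S) ⊇ {$,c}; new: +{c}
  FOLLOW[S]={$,c}  FOLLOW[A]={$,c}
[3] (no change)
  FOLLOW[S]={$,c}  FOLLOW[A]={$,c}

FOLLOW(S) = ["$", "c"]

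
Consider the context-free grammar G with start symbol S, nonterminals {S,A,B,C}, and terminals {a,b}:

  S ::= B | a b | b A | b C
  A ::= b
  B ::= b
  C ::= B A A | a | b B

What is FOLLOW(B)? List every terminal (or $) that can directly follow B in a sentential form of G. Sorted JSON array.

Compute FIRST by fixpoint:
iter 1:
  A via A→b: +{b}
  B via B→b: +{b}
  C via C→B A A: +{b}
  C via C→a: +{a}
  S via S→B: +{b}
  S via S→a b: +{a}
  S: {a,b}  A: {b}  B: {b}  C: {a,b}
iter 2: (no change)
  S: {a,b}  A: {b}  B: {b}  C: {a,b}

FOLLOW sets:
initialize: $ ∈ FOLLOW(S)
pass 1:
  C→B A A: FOLLOW(B) ⊇ FIRST(A) = {b}; new: +{b}
  C→B A A: FOLLOW(A) ⊇ FIRST(A) = {b}; new: +{b}
  S→B: FOLLOW(B) ⊇ FOLLOW(S) ⊇ {$}; new: +{$}
  S→b A: FOLLOW(A) ⊇ FOLLOW(S) ⊇ {$}; new: +{$}
  S→b C: FOLLOW(C) ⊇ FOLLOW(S) ⊇ {$}; new: +{$}
  S: {$}  A: {$,b}  B: {$,b}  C: {$}
pass 2: done
  S: {$}  A: {$,b}  B: {$,b}  C: {$}

FOLLOW(B) = ["$", "b"]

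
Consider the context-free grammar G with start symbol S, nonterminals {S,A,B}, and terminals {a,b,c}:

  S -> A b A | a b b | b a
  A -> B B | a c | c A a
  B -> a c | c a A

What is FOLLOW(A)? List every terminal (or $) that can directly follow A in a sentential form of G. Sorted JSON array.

FIRST iteration:
[1]
  A via A→a c: +{a}
  A via A→c A a: +{c}
  B via B→a c: +{a}
  B via B→c a A: +{c}
  S via S→A b A: +{a,c}
  S via S→b a: +{b}
  FIRST[S]={a,b,c}  FIRST[A]={a,c}  FIRST[B]={a,c}
[2] done
  FIRST[S]={a,b,c}  FIRST[A]={a,c}  FIRST[B]={a,c}

FOLLOW sets:
initialize: $ ∈ FOLLOW(S)
pass 1:
  A→B B: FOLLOW(B) ⊇ FIRST(B) = {a,c}; new: +{a,c}
  A→c A a: FOLLOW(A) ⊇ FIRST(a) = {a}; new: +{a}
  B→c a A: FOLLOW(A) ⊇ FOLLOW(B) ⊇ {a,c}; new: +{c}
  S→A b A: FOLLOW(A) ⊇ FIRST(b) = {b}; new: +{b}
  S→A b A: FOLLOW(A) ⊇ FOLLOW(S) ⊇ {$}; new: +{$}
  S: {$}  A: {$,a,b,c}  B: {a,c}
pass 2:
  A→B B: FOLLOW(B) ⊇ FOLLOW(A) ⊇ {$,a,b,c}; new: +{$,b}
  S: {$}  A: {$,a,b,c}  B: {$,a,b,c}
pass 3: (stable)
  S: {$}  A: {$,a,b,c}  B: {$,a,b,c}

FOLLOW(A) = ["$", "a", "b", "c"]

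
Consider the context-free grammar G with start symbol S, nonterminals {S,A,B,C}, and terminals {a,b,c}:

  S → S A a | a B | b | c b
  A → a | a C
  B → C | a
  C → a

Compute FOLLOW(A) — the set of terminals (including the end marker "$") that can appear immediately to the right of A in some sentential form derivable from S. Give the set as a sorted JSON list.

FIRST sets, iterate to fixpoint:
round 1:
  A via A→a: +{a}
  B via B→a: +{a}
  C via C→a: +{a}
  S via S→a B: +{a}
  S via S→b: +{b}
  S via S→c b: +{c}
  FIRST(S)={a,b,c}  FIRST(A)={a}  FIRST(B)={a}  FIRST(C)={a}
round 2: — fixpoint
  FIRST(S)={a,b,c}  FIRST(A)={a}  FIRST(B)={a}  FIRST(C)={a}

FOLLOW iteration:
seed FOLLOW(S) with $
pass 1:
  S→S A a: FOLLOW(S) ⊇ FIRST(A) = {a}; new: +{a}
  S→S A a: FOLLOW(A) ⊇ FIRST(a) = {a}; new: +{a}
  S→a B: FOLLOW(B) ⊇ FOLLOW(S) ⊇ {$,a}; new: +{$,a}
  FOLLOW(S)={$,a}  FOLLOW(A)={a}  FOLLOW(B)={$,a}  FOLLOW(C)={}
pass 2:
  A→a C: FOLLOW(C) ⊇ FOLLOW(A) ⊇ {a}; new: +{a}
  B→C: FOLLOW(C) ⊇ FOLLOW(B) ⊇ {$,a}; new: +{$}
  FOLLOW(S)={$,a}  FOLLOW(A)={a}  FOLLOW(B)={$,a}  FOLLOW(C)={$,a}
pass 3: done
  FOLLOW(S)={$,a}  FOLLOW(A)={a}  FOLLOW(B)={$,a}  FOLLOW(C)={$,a}

FOLLOW(A) = ["a"]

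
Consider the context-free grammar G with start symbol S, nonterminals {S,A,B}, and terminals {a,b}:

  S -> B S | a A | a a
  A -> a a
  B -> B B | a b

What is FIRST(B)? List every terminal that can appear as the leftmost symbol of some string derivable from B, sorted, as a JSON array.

FIRST sets, iterate to fixpoint:
pass 1:
  A via A→a a: +{a}
  B via B→a b: +{a}
  S via S→B S: +{a}
  FIRST[S]={a}  FIRST[A]={a}  FIRST[B]={a}
pass 2: (stable)
  FIRST[S]={a}  FIRST[A]={a}  FIRST[B]={a}

FIRST(B) = ["a"]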